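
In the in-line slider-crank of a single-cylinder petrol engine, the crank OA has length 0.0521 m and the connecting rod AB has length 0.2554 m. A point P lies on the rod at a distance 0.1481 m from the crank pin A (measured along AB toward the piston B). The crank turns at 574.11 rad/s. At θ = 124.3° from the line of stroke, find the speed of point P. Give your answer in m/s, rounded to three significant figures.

24.1

ω = 574.1 rad/s.  Crank-pin speed |V_A| = rω = 29.911 m/s, perpendicular to OA.
Rod angle: sinφ = −(r/L) sinθ ⇒ φ = -9.702°; ω_rod = −rω cosθ/√(L²−r²sin²θ) = +66.955 rad/s.
V_P = V_A + ω_rod × AP, with AP = 0.1481 m along the rod.
Components: V_Px = −rω sinθ − a·ω_rod·sinφ = -23.038 m/s;  V_Py = rω cosθ + a·ω_rod·cosφ = -7.0815 m/s.
|V_P| = √(V_Px² + V_Py²) = 24.102 m/s.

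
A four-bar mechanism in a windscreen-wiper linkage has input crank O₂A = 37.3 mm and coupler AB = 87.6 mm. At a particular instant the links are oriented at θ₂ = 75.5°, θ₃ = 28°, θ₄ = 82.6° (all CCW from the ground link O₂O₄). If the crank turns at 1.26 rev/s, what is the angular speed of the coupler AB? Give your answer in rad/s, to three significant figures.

0.511

ω₂ = 7.917 rad/s (from 1.26 rev/s).
Differentiating the loop-closure r₂e^{iθ₂}+r₃e^{iθ₃}=r₁+r₄e^{iθ₄} gives r₂ω₂e^{iθ₂}+r₃ω₃e^{iθ₃}=r₄ω₄e^{iθ₄}.
Eliminating the other unknown: ω₃ = r₂ω₂ sin(θ₄−θ₂) / [r₃ sin(θ₃−θ₄)].
Numerator sine = +0.12360; denominator sine = -0.81513.
Result = 0.0373·7.917·(+0.12360) / (0.0876·(-0.81513)) = -0.51116 rad/s; magnitude 0.51116 rad/s.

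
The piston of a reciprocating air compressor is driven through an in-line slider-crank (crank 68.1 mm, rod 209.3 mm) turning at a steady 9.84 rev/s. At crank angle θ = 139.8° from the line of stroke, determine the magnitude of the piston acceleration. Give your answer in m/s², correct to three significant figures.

182

ω = 2π·9.84 = 61.83 rad/s
x(θ) = r cosθ + √(L² − r² sin²θ); with ω constant, a = ω²·d²x/dθ².
d²x/dθ² = −r cosθ − r²(cos2θ)/√u − r⁴ sin²2θ/(4u^{3/2}),  u = L² − r² sin²θ = 0.0418744 m².
Substituting r = 0.0681 m, L = 0.2093 m, θ = 139.8°: d²x/dθ² = +0.047625 m.
a = ω²·d²x/dθ² = (61.83)²·(+0.047625) = +182.05 m/s²;  |a| = 182.05 m/s².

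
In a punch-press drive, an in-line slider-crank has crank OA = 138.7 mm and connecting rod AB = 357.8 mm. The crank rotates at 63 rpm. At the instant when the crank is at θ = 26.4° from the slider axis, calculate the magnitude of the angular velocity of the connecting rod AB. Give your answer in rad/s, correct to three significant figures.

ω = 6.597 rad/s (converted from 63 rpm).
The rod makes angle φ with the slider axis where L sinφ = r sinθ; differentiating, L cosφ·φ̇ = r ω cosθ.
L cosφ = √(L² − r² sin²θ) = 0.35245 m.
|ω_rod| = r ω |cosθ| / √(L² − r² sin²θ) = 0.1387·6.597·0.89571/0.35245 = 2.3255 rad/s.

2.33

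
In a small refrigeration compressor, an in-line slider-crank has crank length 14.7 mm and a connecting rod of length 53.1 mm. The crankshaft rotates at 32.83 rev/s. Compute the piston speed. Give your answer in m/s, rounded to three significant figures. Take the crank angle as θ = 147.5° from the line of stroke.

1.24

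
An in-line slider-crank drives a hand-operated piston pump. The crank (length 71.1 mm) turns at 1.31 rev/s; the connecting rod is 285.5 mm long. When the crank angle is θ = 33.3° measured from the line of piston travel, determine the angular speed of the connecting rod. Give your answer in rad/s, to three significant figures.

ω = 8.231 rad/s (converted from 1.31 rev/s).
The rod makes angle φ with the slider axis where L sinφ = r sinθ; differentiating, L cosφ·φ̇ = r ω cosθ.
L cosφ = √(L² − r² sin²θ) = 0.28282 m.
|ω_rod| = r ω |cosθ| / √(L² − r² sin²θ) = 0.0711·8.231·0.83581/0.28282 = 1.7295 rad/s.

1.73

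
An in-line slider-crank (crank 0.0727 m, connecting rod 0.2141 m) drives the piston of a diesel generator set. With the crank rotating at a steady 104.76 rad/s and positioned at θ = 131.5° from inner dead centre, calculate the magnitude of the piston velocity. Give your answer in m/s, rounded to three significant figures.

4.38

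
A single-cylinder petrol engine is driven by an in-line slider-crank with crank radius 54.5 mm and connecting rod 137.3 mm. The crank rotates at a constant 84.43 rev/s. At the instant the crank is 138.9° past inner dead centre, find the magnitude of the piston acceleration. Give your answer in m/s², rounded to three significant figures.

10400

ω = 2π·84.4 = 530.5 rad/s
x(θ) = r cosθ + √(L² − r² sin²θ); with ω constant, a = ω²·d²x/dθ².
d²x/dθ² = −r cosθ − r²(cos2θ)/√u − r⁴ sin²2θ/(4u^{3/2}),  u = L² − r² sin²θ = 0.0175677 m².
Substituting r = 0.0545 m, L = 0.1373 m, θ = 138.9°: d²x/dθ² = +0.037098 m.
a = ω²·d²x/dθ² = (530.5)²·(+0.037098) = +10440 m/s²;  |a| = 10440 m/s².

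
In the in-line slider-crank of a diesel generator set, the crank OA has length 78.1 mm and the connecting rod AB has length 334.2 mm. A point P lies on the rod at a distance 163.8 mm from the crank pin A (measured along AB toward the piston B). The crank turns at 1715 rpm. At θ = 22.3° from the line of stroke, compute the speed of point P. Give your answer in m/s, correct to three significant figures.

ω = 179.6 rad/s.  Crank-pin speed |V_A| = rω = 14.026 m/s, perpendicular to OA.
Rod angle: sinφ = −(r/L) sinθ ⇒ φ = -5.087°; ω_rod = −rω cosθ/√(L²−r²sin²θ) = -38.984 rad/s.
V_P = V_A + ω_rod × AP, with AP = 0.1638 m along the rod.
Components: V_Px = −rω sinθ − a·ω_rod·sinφ = -5.8886 m/s;  V_Py = rω cosθ + a·ω_rod·cosφ = +6.6168 m/s.
|V_P| = √(V_Px² + V_Py²) = 8.8576 m/s.

8.86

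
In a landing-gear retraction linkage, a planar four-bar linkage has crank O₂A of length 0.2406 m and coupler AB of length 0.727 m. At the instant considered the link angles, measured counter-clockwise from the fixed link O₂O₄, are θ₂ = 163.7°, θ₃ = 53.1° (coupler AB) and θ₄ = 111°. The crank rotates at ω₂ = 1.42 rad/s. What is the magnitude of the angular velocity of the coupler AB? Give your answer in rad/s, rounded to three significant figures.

ω₂ = 1.42 rad/s
Differentiating the loop-closure r₂e^{iθ₂}+r₃e^{iθ₃}=r₁+r₄e^{iθ₄} gives r₂ω₂e^{iθ₂}+r₃ω₃e^{iθ₃}=r₄ω₄e^{iθ₄}.
Eliminating the other unknown: ω₃ = r₂ω₂ sin(θ₄−θ₂) / [r₃ sin(θ₃−θ₄)].
Numerator sine = -0.79547; denominator sine = -0.84712.
Result = 0.2406·1.42·(-0.79547) / (0.727·(-0.84712)) = +0.4413 rad/s; magnitude 0.4413 rad/s.

0.441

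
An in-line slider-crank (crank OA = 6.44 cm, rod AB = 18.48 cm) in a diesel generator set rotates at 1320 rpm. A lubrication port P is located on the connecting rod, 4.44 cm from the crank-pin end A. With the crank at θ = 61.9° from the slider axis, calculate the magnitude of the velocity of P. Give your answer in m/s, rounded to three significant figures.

ω = 138.2 rad/s.  Crank-pin speed |V_A| = rω = 8.902 m/s, perpendicular to OA.
Rod angle: sinφ = −(r/L) sinθ ⇒ φ = -17.903°; ω_rod = −rω cosθ/√(L²−r²sin²θ) = -23.844 rad/s.
V_P = V_A + ω_rod × AP, with AP = 0.0444 m along the rod.
Components: V_Px = −rω sinθ − a·ω_rod·sinφ = -8.1781 m/s;  V_Py = rω cosθ + a·ω_rod·cosφ = +3.1856 m/s.
|V_P| = √(V_Px² + V_Py²) = 8.7767 m/s.

8.78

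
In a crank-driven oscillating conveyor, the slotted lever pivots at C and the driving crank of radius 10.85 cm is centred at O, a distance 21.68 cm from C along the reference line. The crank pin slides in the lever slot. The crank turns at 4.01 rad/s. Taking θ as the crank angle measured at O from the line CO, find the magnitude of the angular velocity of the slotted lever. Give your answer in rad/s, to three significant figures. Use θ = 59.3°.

ω = 4.01 rad/s
Crank pin A relative to C: A = (d + r cosθ, r sinθ); lever angle φ = atan2(r sinθ, d + r cosθ).
Differentiating tanφ: φ̇ = rω(d cosθ + r)/(d² + r² + 2dr cosθ).
d² + r² + 2dr cosθ = |CA|² = 0.0827933 m²;  d cosθ + r = +0.21919 m.
|ω_lever| = |0.1085·4.01·+0.21919| / 0.0827933 = 1.1518 rad/s.

1.15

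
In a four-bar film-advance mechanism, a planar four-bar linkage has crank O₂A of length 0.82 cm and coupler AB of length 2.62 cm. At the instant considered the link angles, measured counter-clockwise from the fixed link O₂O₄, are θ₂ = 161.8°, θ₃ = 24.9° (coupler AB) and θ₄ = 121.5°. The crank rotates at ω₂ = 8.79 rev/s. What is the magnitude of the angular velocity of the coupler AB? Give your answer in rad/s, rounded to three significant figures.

ω₂ = 55.23 rad/s (from 8.79 rev/s).
Differentiating the loop-closure r₂e^{iθ₂}+r₃e^{iθ₃}=r₁+r₄e^{iθ₄} gives r₂ω₂e^{iθ₂}+r₃ω₃e^{iθ₃}=r₄ω₄e^{iθ₄}.
Eliminating the other unknown: ω₃ = r₂ω₂ sin(θ₄−θ₂) / [r₃ sin(θ₃−θ₄)].
Numerator sine = -0.64679; denominator sine = -0.99337.
Result = 0.0082·55.23·(-0.64679) / (0.0262·(-0.99337)) = +11.255 rad/s; magnitude 11.255 rad/s.

11.3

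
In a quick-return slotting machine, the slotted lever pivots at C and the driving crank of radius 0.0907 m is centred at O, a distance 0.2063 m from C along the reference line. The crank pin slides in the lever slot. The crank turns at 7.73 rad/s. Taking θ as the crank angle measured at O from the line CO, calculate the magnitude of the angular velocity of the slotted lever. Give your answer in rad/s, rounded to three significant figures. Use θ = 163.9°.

ω = 7.73 rad/s
Crank pin A relative to C: A = (d + r cosθ, r sinθ); lever angle φ = atan2(r sinθ, d + r cosθ).
Differentiating tanφ: φ̇ = rω(d cosθ + r)/(d² + r² + 2dr cosθ).
d² + r² + 2dr cosθ = |CA|² = 0.0148311 m²;  d cosθ + r = -0.10751 m.
|ω_lever| = |0.0907·7.73·-0.10751| / 0.0148311 = 5.0823 rad/s.

5.08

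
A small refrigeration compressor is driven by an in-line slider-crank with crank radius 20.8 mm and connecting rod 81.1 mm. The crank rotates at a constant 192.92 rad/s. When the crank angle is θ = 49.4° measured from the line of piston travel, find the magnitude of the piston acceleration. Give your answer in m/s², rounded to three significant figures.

ω = 192.9 rad/s
x(θ) = r cosθ + √(L² − r² sin²θ); with ω constant, a = ω²·d²x/dθ².
d²x/dθ² = −r cosθ − r²(cos2θ)/√u − r⁴ sin²2θ/(4u^{3/2}),  u = L² − r² sin²θ = 0.0063278 m².
Substituting r = 0.0208 m, L = 0.0811 m, θ = 49.4°: d²x/dθ² = -0.012795 m.
a = ω²·d²x/dθ² = (192.9)²·(-0.012795) = -476.2 m/s²;  |a| = 476.2 m/s².

476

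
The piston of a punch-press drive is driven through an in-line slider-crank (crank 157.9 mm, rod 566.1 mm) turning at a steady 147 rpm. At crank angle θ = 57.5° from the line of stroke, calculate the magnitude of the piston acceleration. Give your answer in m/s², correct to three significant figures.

ω = 2π·147/60 = 15.39 rad/s
x(θ) = r cosθ + √(L² − r² sin²θ); with ω constant, a = ω²·d²x/dθ².
d²x/dθ² = −r cosθ − r²(cos2θ)/√u − r⁴ sin²2θ/(4u^{3/2}),  u = L² − r² sin²θ = 0.302735 m².
Substituting r = 0.1579 m, L = 0.5661 m, θ = 57.5°: d²x/dθ² = -0.066455 m.
a = ω²·d²x/dθ² = (15.39)²·(-0.066455) = -15.748 m/s²;  |a| = 15.748 m/s².

15.7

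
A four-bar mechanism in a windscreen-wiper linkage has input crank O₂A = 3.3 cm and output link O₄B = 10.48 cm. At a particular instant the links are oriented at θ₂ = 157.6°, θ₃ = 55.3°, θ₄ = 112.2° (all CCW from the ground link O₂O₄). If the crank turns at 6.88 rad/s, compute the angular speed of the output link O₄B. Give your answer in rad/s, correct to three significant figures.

2.53

ω₂ = 6.88 rad/s
Differentiating the loop-closure r₂e^{iθ₂}+r₃e^{iθ₃}=r₁+r₄e^{iθ₄} gives r₂ω₂e^{iθ₂}+r₃ω₃e^{iθ₃}=r₄ω₄e^{iθ₄}.
Eliminating the other unknown: ω₄ = r₂ω₂ sin(θ₂−θ₃) / [r₄ sin(θ₄−θ₃)].
Numerator sine = +0.97705; denominator sine = +0.83772.
Result = 0.033·6.88·(+0.97705) / (0.1048·(+0.83772)) = +2.5267 rad/s; magnitude 2.5267 rad/s.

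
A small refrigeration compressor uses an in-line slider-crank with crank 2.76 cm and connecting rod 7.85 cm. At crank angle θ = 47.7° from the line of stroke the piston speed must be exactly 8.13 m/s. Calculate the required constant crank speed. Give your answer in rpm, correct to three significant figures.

3050

For an in-line slider-crank, |v_piston| = rω|sinθ|·[1 + r cosθ/√(L² − r² sin²θ)].
With r = 0.0276 m, L = 0.0785 m, θ = 47.7°: the bracketed kinematic factor |dx/dθ| = 0.025416 m.
ω = v/|dx/dθ| = 8.13/0.025416 = 319.87 rad/s.
N = 60ω/(2π) = 3054.6 rpm.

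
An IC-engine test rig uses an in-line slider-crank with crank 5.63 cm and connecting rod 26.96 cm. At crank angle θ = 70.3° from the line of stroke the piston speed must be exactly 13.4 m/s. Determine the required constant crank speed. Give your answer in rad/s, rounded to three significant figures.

For an in-line slider-crank, |v_piston| = rω|sinθ|·[1 + r cosθ/√(L² − r² sin²θ)].
With r = 0.0563 m, L = 0.2696 m, θ = 70.3°: the bracketed kinematic factor |dx/dθ| = 0.05681 m.
ω = v/|dx/dθ| = 13.4/0.05681 = 235.87 rad/s.

236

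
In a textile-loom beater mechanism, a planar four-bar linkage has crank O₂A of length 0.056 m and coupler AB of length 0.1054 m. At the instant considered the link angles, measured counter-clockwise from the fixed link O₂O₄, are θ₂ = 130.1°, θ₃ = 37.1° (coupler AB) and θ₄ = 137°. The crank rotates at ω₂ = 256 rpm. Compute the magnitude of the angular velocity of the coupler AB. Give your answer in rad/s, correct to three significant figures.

1.74

ω₂ = 26.81 rad/s (from 256 rpm).
Differentiating the loop-closure r₂e^{iθ₂}+r₃e^{iθ₃}=r₁+r₄e^{iθ₄} gives r₂ω₂e^{iθ₂}+r₃ω₃e^{iθ₃}=r₄ω₄e^{iθ₄}.
Eliminating the other unknown: ω₃ = r₂ω₂ sin(θ₄−θ₂) / [r₃ sin(θ₃−θ₄)].
Numerator sine = +0.12014; denominator sine = -0.98511.
Result = 0.056·26.81·(+0.12014) / (0.1054·(-0.98511)) = -1.737 rad/s; magnitude 1.737 rad/s.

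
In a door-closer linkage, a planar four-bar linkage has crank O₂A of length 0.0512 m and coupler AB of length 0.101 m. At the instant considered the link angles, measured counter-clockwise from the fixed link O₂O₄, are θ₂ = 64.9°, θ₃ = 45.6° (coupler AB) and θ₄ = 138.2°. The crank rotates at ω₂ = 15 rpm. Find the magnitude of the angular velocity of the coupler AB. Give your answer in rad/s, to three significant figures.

ω₂ = 1.571 rad/s (from 15 rpm).
Differentiating the loop-closure r₂e^{iθ₂}+r₃e^{iθ₃}=r₁+r₄e^{iθ₄} gives r₂ω₂e^{iθ₂}+r₃ω₃e^{iθ₃}=r₄ω₄e^{iθ₄}.
Eliminating the other unknown: ω₃ = r₂ω₂ sin(θ₄−θ₂) / [r₃ sin(θ₃−θ₄)].
Numerator sine = +0.95782; denominator sine = -0.99897.
Result = 0.0512·1.571·(+0.95782) / (0.101·(-0.99897)) = -0.76349 rad/s; magnitude 0.76349 rad/s.

0.763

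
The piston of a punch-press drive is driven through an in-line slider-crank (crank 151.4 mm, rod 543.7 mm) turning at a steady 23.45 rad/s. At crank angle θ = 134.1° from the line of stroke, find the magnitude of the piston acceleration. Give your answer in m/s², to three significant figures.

58.2

ω = 23.45 rad/s
x(θ) = r cosθ + √(L² − r² sin²θ); with ω constant, a = ω²·d²x/dθ².
d²x/dθ² = −r cosθ − r²(cos2θ)/√u − r⁴ sin²2θ/(4u^{3/2}),  u = L² − r² sin²θ = 0.283789 m².
Substituting r = 0.1514 m, L = 0.5437 m, θ = 134.1°: d²x/dθ² = +0.10584 m.
a = ω²·d²x/dθ² = (23.45)²·(+0.10584) = +58.204 m/s²;  |a| = 58.204 m/s².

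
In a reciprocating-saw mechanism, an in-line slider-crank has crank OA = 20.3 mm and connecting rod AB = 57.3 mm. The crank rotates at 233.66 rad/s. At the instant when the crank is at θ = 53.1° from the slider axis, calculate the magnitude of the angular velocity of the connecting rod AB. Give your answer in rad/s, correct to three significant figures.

ω = 233.7 rad/s
The rod makes angle φ with the slider axis where L sinφ = r sinθ; differentiating, L cosφ·φ̇ = r ω cosθ.
L cosφ = √(L² − r² sin²θ) = 0.054952 m.
|ω_rod| = r ω |cosθ| / √(L² − r² sin²θ) = 0.0203·233.7·0.60042/0.054952 = 51.826 rad/s.

51.8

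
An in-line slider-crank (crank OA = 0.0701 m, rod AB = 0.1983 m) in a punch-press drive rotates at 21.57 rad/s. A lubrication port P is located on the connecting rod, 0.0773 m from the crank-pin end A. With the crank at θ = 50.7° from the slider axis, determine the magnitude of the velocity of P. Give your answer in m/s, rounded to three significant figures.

1.40

ω = 21.57 rad/s.  Crank-pin speed |V_A| = rω = 1.5121 m/s, perpendicular to OA.
Rod angle: sinφ = −(r/L) sinθ ⇒ φ = -15.876°; ω_rod = −rω cosθ/√(L²−r²sin²θ) = -5.0211 rad/s.
V_P = V_A + ω_rod × AP, with AP = 0.0773 m along the rod.
Components: V_Px = −rω sinθ − a·ω_rod·sinφ = -1.2763 m/s;  V_Py = rω cosθ + a·ω_rod·cosφ = +0.58438 m/s.
|V_P| = √(V_Px² + V_Py²) = 1.4037 m/s.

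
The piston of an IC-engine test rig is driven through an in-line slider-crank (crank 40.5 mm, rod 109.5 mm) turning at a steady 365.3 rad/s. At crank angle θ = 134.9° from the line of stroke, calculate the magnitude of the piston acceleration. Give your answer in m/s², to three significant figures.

3750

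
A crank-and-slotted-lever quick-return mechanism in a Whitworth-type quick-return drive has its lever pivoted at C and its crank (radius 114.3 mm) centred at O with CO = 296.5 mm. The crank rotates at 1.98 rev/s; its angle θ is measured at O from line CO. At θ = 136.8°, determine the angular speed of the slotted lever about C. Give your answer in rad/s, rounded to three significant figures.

ω = 12.44 rad/s (from 1.98 rev/s).
Crank pin A relative to C: A = (d + r cosθ, r sinθ); lever angle φ = atan2(r sinθ, d + r cosθ).
Differentiating tanφ: φ̇ = rω(d cosθ + r)/(d² + r² + 2dr cosθ).
d² + r² + 2dr cosθ = |CA|² = 0.0515673 m²;  d cosθ + r = -0.10184 m.
|ω_lever| = |0.1143·12.44·-0.10184| / 0.0515673 = 2.8082 rad/s.

2.81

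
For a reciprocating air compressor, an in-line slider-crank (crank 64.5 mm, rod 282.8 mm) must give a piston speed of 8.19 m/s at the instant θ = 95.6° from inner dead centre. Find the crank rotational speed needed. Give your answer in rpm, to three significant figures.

1250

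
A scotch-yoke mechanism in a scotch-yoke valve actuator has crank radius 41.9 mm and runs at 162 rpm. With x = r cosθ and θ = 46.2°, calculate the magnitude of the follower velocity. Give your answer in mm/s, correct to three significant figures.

513

ω = 16.96 rad/s (from 162 rpm).
x = r cosθ ⇒ ẋ = −rω sinθ.
|v| = rω|sinθ| = 0.0419·16.96·|sin 46.2°| = 0.51304 m/s = 513.04 mm/s.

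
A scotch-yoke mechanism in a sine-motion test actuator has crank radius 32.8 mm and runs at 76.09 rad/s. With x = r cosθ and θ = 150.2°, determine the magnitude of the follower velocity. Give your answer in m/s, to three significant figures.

1.24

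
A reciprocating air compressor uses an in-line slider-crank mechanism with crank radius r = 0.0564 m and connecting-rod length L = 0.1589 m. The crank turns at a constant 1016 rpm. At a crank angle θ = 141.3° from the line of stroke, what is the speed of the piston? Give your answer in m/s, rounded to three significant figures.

ω = 2π·1016/60 = 106.4 rad/s
For an in-line slider-crank, x = r cosθ + √(L² − r² sin²θ), so v = −rω sinθ·[1 + r cosθ/√(L² − r² sin²θ)].
With r = 0.0564 m, L = 0.1589 m, θ = 141.3°: √(L² − r² sin²θ) = 0.15494 m.
v = −0.0564·106.4·0.62524·[1 + 0.0564·-0.78043/0.15494] = -2.686 m/s.
|v| = 2.686 m/s.

2.69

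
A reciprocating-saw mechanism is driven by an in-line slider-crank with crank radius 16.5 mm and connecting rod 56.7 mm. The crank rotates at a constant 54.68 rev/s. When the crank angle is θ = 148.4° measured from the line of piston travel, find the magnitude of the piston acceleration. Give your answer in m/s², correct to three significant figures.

1390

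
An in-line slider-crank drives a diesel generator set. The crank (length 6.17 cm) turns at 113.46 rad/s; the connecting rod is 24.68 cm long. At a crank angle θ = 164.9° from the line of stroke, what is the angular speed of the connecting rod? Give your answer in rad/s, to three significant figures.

ω = 113.5 rad/s
The rod makes angle φ with the slider axis where L sinφ = r sinθ; differentiating, L cosφ·φ̇ = r ω cosθ.
L cosφ = √(L² − r² sin²θ) = 0.24628 m.
|ω_rod| = r ω |cosθ| / √(L² − r² sin²θ) = 0.0617·113.5·0.96547/0.24628 = 27.444 rad/s.

27.4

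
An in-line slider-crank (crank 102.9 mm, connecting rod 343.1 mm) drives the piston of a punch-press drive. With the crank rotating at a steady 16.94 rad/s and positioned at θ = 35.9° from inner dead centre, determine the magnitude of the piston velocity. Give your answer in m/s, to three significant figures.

1.27

ω = 16.94 rad/s
For an in-line slider-crank, x = r cosθ + √(L² − r² sin²θ), so v = −rω sinθ·[1 + r cosθ/√(L² − r² sin²θ)].
With r = 0.1029 m, L = 0.3431 m, θ = 35.9°: √(L² − r² sin²θ) = 0.33775 m.
v = −0.1029·16.94·0.58637·[1 + 0.1029·0.81004/0.33775] = -1.2744 m/s.
|v| = 1.2744 m/s.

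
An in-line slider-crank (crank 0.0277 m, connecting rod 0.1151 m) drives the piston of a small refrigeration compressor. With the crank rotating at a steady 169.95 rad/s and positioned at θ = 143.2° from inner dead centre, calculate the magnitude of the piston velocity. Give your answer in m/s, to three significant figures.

2.27

ω = 169.9 rad/s
For an in-line slider-crank, x = r cosθ + √(L² − r² sin²θ), so v = −rω sinθ·[1 + r cosθ/√(L² − r² sin²θ)].
With r = 0.0277 m, L = 0.1151 m, θ = 143.2°: √(L² − r² sin²θ) = 0.1139 m.
v = −0.0277·169.9·0.59902·[1 + 0.0277·-0.80073/0.1139] = -2.2708 m/s.
|v| = 2.2708 m/s.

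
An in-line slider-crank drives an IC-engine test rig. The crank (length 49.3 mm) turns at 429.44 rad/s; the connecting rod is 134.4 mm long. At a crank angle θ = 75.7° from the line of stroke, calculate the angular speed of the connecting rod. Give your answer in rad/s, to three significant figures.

ω = 429.4 rad/s
The rod makes angle φ with the slider axis where L sinφ = r sinθ; differentiating, L cosφ·φ̇ = r ω cosθ.
L cosφ = √(L² − r² sin²θ) = 0.12562 m.
|ω_rod| = r ω |cosθ| / √(L² − r² sin²θ) = 0.0493·429.4·0.24700/0.12562 = 41.627 rad/s.

41.6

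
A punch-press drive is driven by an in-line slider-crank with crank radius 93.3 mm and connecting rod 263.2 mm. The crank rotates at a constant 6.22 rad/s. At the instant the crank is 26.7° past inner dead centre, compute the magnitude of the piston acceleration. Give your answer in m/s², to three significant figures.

ω = 6.22 rad/s
x(θ) = r cosθ + √(L² − r² sin²θ); with ω constant, a = ω²·d²x/dθ².
d²x/dθ² = −r cosθ − r²(cos2θ)/√u − r⁴ sin²2θ/(4u^{3/2}),  u = L² − r² sin²θ = 0.0675168 m².
Substituting r = 0.0933 m, L = 0.2632 m, θ = 26.7°: d²x/dθ² = -0.10402 m.
a = ω²·d²x/dθ² = (6.22)²·(-0.10402) = -4.0244 m/s²;  |a| = 4.0244 m/s².

4.02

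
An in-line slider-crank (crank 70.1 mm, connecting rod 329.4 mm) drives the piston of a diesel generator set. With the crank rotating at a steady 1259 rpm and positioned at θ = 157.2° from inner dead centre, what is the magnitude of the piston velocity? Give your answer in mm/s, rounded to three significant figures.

2880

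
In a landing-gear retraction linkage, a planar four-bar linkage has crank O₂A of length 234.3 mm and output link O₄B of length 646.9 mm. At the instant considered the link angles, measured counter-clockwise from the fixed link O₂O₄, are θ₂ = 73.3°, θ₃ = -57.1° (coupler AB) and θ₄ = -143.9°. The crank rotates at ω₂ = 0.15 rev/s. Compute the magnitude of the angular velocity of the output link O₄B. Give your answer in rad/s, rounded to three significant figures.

0.260

ω₂ = 0.9425 rad/s (from 0.15 rev/s).
Differentiating the loop-closure r₂e^{iθ₂}+r₃e^{iθ₃}=r₁+r₄e^{iθ₄} gives r₂ω₂e^{iθ₂}+r₃ω₃e^{iθ₃}=r₄ω₄e^{iθ₄}.
Eliminating the other unknown: ω₄ = r₂ω₂ sin(θ₂−θ₃) / [r₄ sin(θ₄−θ₃)].
Numerator sine = +0.76154; denominator sine = -0.99844.
Result = 0.2343·0.9425·(+0.76154) / (0.6469·(-0.99844)) = -0.26036 rad/s; magnitude 0.26036 rad/s.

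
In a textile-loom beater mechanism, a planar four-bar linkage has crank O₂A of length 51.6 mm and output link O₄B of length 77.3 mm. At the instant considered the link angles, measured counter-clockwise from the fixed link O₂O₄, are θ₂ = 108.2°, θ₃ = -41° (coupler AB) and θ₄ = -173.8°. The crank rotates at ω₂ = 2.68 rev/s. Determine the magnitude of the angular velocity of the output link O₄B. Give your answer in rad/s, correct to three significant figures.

7.84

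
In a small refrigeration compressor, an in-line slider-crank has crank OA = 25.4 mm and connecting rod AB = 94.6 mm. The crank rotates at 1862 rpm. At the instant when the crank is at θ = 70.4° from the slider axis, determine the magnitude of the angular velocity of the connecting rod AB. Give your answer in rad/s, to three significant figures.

18.2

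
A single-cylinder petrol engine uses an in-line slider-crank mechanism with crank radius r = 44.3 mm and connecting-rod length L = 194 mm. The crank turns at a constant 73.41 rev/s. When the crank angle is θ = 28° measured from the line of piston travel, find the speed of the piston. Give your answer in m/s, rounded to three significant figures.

11.5

ω = 2π·73.4 = 461.2 rad/s
For an in-line slider-crank, x = r cosθ + √(L² − r² sin²θ), so v = −rω sinθ·[1 + r cosθ/√(L² − r² sin²θ)].
With r = 0.0443 m, L = 0.194 m, θ = 28°: √(L² − r² sin²θ) = 0.19288 m.
v = −0.0443·461.2·0.46947·[1 + 0.0443·0.88295/0.19288] = -11.538 m/s.
|v| = 11.538 m/s.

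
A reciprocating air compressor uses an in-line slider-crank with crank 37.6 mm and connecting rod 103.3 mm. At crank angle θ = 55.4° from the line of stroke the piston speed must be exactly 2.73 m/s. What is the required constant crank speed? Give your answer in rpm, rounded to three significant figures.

692

For an in-line slider-crank, |v_piston| = rω|sinθ|·[1 + r cosθ/√(L² − r² sin²θ)].
With r = 0.0376 m, L = 0.1033 m, θ = 55.4°: the bracketed kinematic factor |dx/dθ| = 0.037655 m.
ω = v/|dx/dθ| = 2.73/0.037655 = 72.5 rad/s.
N = 60ω/(2π) = 692.33 rpm.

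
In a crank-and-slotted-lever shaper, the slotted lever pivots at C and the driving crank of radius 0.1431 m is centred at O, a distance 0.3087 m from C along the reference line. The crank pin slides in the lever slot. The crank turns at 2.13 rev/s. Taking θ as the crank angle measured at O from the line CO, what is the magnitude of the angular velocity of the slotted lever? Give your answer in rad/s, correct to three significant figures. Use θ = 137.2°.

3.14

ω = 13.38 rad/s (from 2.13 rev/s).
Crank pin A relative to C: A = (d + r cosθ, r sinθ); lever angle φ = atan2(r sinθ, d + r cosθ).
Differentiating tanφ: φ̇ = rω(d cosθ + r)/(d² + r² + 2dr cosθ).
d² + r² + 2dr cosθ = |CA|² = 0.0509483 m²;  d cosθ + r = -0.083402 m.
|ω_lever| = |0.1431·13.38·-0.083402| / 0.0509483 = 3.1351 rad/s.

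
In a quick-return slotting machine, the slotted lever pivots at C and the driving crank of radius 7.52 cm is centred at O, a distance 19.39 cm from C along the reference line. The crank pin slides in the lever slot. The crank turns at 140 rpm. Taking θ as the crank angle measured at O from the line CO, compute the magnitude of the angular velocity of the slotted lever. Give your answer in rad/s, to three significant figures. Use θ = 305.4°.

ω = 14.66 rad/s (from 140 rpm).
Crank pin A relative to C: A = (d + r cosθ, r sinθ); lever angle φ = atan2(r sinθ, d + r cosθ).
Differentiating tanφ: φ̇ = rω(d cosθ + r)/(d² + r² + 2dr cosθ).
d² + r² + 2dr cosθ = |CA|² = 0.0601456 m²;  d cosθ + r = +0.18752 m.
|ω_lever| = |0.0752·14.66·+0.18752| / 0.0601456 = 3.4374 rad/s.

3.44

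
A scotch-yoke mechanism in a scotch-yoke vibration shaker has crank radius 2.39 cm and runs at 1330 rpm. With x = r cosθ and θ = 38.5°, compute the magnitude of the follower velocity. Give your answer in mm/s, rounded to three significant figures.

ω = 139.3 rad/s (from 1330 rpm).
x = r cosθ ⇒ ẋ = −rω sinθ.
|v| = rω|sinθ| = 0.0239·139.3·|sin 38.5°| = 2.0722 m/s = 2072.2 mm/s.

2070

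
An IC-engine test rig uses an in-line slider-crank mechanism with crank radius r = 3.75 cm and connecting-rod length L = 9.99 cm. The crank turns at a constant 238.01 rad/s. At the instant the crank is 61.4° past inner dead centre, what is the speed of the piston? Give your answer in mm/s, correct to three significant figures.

9330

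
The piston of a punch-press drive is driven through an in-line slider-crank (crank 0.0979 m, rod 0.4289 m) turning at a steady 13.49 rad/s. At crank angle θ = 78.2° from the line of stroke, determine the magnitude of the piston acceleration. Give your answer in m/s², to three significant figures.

ω = 13.49 rad/s
x(θ) = r cosθ + √(L² − r² sin²θ); with ω constant, a = ω²·d²x/dθ².
d²x/dθ² = −r cosθ − r²(cos2θ)/√u − r⁴ sin²2θ/(4u^{3/2}),  u = L² − r² sin²θ = 0.174772 m².
Substituting r = 0.0979 m, L = 0.4289 m, θ = 78.2°: d²x/dθ² = +0.00093807 m.
a = ω²·d²x/dθ² = (13.49)²·(+0.00093807) = +0.17071 m/s²;  |a| = 0.17071 m/s².

0.171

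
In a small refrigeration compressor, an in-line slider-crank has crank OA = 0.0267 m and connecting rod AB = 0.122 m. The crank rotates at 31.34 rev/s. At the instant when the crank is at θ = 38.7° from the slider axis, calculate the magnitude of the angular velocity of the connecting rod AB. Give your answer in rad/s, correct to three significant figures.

ω = 196.9 rad/s (converted from 31.34 rev/s).
The rod makes angle φ with the slider axis where L sinφ = r sinθ; differentiating, L cosφ·φ̇ = r ω cosθ.
L cosφ = √(L² − r² sin²θ) = 0.12085 m.
|ω_rod| = r ω |cosθ| / √(L² − r² sin²θ) = 0.0267·196.9·0.78043/0.12085 = 33.952 rad/s.

34.0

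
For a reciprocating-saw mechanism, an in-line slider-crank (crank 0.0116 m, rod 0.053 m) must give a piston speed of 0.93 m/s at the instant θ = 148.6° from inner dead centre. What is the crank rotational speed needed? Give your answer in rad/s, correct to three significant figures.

For an in-line slider-crank, |v_piston| = rω|sinθ|·[1 + r cosθ/√(L² − r² sin²θ)].
With r = 0.0116 m, L = 0.053 m, θ = 148.6°: the bracketed kinematic factor |dx/dθ| = 0.0049072 m.
ω = v/|dx/dθ| = 0.93/0.0049072 = 189.52 rad/s.

190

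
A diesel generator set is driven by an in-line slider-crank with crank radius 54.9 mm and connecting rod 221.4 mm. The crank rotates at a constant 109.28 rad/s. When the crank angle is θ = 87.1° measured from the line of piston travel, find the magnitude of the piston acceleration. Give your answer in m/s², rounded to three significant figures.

134

ω = 109.3 rad/s
x(θ) = r cosθ + √(L² − r² sin²θ); with ω constant, a = ω²·d²x/dθ².
d²x/dθ² = −r cosθ − r²(cos2θ)/√u − r⁴ sin²2θ/(4u^{3/2}),  u = L² − r² sin²θ = 0.0460117 m².
Substituting r = 0.0549 m, L = 0.2214 m, θ = 87.1°: d²x/dθ² = +0.011199 m.
a = ω²·d²x/dθ² = (109.3)²·(+0.011199) = +133.74 m/s²;  |a| = 133.74 m/s².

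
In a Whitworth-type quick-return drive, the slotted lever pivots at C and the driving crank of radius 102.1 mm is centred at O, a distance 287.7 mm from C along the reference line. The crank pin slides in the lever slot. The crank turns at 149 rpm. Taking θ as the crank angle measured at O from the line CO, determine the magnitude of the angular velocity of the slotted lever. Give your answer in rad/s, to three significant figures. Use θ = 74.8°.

2.60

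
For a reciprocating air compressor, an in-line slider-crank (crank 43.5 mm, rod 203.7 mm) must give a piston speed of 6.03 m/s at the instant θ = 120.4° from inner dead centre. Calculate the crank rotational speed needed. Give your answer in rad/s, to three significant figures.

For an in-line slider-crank, |v_piston| = rω|sinθ|·[1 + r cosθ/√(L² − r² sin²θ)].
With r = 0.0435 m, L = 0.2037 m, θ = 120.4°: the bracketed kinematic factor |dx/dθ| = 0.033394 m.
ω = v/|dx/dθ| = 6.03/0.033394 = 180.57 rad/s.

181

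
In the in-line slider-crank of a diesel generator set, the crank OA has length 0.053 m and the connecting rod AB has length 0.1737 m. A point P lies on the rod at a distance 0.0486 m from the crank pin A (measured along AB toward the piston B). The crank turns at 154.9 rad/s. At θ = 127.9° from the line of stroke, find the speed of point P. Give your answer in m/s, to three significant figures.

ω = 154.9 rad/s.  Crank-pin speed |V_A| = rω = 8.2097 m/s, perpendicular to OA.
Rod angle: sinφ = −(r/L) sinθ ⇒ φ = -13.932°; ω_rod = −rω cosθ/√(L²−r²sin²θ) = +29.913 rad/s.
V_P = V_A + ω_rod × AP, with AP = 0.0486 m along the rod.
Components: V_Px = −rω sinθ − a·ω_rod·sinφ = -6.1281 m/s;  V_Py = rω cosθ + a·ω_rod·cosφ = -3.6321 m/s.
|V_P| = √(V_Px² + V_Py²) = 7.1236 m/s.

7.12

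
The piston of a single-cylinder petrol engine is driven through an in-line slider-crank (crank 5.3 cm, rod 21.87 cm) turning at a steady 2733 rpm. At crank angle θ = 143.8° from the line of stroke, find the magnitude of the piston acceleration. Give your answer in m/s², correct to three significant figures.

3170

ω = 2π·2733/60 = 286.2 rad/s
x(θ) = r cosθ + √(L² − r² sin²θ); with ω constant, a = ω²·d²x/dθ².
d²x/dθ² = −r cosθ − r²(cos2θ)/√u − r⁴ sin²2θ/(4u^{3/2}),  u = L² − r² sin²θ = 0.0468499 m².
Substituting r = 0.053 m, L = 0.2187 m, θ = 143.8°: d²x/dθ² = +0.038668 m.
a = ω²·d²x/dθ² = (286.2)²·(+0.038668) = +3167.3 m/s²;  |a| = 3167.3 m/s².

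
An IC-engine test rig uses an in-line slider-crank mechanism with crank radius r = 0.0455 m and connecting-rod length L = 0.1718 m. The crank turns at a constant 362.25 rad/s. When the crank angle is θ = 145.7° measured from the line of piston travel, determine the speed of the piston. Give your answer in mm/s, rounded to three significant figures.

ω = 362.2 rad/s
For an in-line slider-crank, x = r cosθ + √(L² − r² sin²θ), so v = −rω sinθ·[1 + r cosθ/√(L² − r² sin²θ)].
With r = 0.0455 m, L = 0.1718 m, θ = 145.7°: √(L² − r² sin²θ) = 0.16988 m.
v = −0.0455·362.2·0.56353·[1 + 0.0455·-0.82610/0.16988] = -7.2331 m/s.
|v| = 7.2331 m/s = 7233.1 mm/s.

7230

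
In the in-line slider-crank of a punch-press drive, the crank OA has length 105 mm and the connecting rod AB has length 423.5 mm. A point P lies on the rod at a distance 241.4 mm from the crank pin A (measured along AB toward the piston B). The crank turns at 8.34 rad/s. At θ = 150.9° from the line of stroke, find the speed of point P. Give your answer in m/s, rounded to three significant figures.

ω = 8.34 rad/s.  Crank-pin speed |V_A| = rω = 0.8757 m/s, perpendicular to OA.
Rod angle: sinφ = −(r/L) sinθ ⇒ φ = -6.926°; ω_rod = −rω cosθ/√(L²−r²sin²θ) = +1.82 rad/s.
V_P = V_A + ω_rod × AP, with AP = 0.2414 m along the rod.
Components: V_Px = −rω sinθ − a·ω_rod·sinφ = -0.37291 m/s;  V_Py = rω cosθ + a·ω_rod·cosφ = -0.32901 m/s.
|V_P| = √(V_Px² + V_Py²) = 0.4973 m/s.

0.497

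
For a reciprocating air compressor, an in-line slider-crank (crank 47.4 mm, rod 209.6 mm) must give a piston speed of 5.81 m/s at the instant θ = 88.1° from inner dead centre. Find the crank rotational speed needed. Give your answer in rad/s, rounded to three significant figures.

122

For an in-line slider-crank, |v_piston| = rω|sinθ|·[1 + r cosθ/√(L² − r² sin²θ)].
With r = 0.0474 m, L = 0.2096 m, θ = 88.1°: the bracketed kinematic factor |dx/dθ| = 0.047739 m.
ω = v/|dx/dθ| = 5.81/0.047739 = 121.7 rad/s.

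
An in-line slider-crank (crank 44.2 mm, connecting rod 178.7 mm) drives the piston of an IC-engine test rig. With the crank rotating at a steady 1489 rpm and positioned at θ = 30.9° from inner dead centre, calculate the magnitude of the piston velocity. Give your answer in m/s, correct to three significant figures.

4.30

ω = 2π·1489/60 = 155.9 rad/s
For an in-line slider-crank, x = r cosθ + √(L² − r² sin²θ), so v = −rω sinθ·[1 + r cosθ/√(L² − r² sin²θ)].
With r = 0.0442 m, L = 0.1787 m, θ = 30.9°: √(L² − r² sin²θ) = 0.17725 m.
v = −0.0442·155.9·0.51354·[1 + 0.0442·0.85806/0.17725] = -4.2966 m/s.
|v| = 4.2966 m/s.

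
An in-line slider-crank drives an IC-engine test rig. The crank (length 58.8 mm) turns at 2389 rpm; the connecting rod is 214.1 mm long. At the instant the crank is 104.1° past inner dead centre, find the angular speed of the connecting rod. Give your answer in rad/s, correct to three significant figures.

17.4

ω = 250.2 rad/s (converted from 2389 rpm).
The rod makes angle φ with the slider axis where L sinφ = r sinθ; differentiating, L cosφ·φ̇ = r ω cosθ.
L cosφ = √(L² − r² sin²θ) = 0.20637 m.
|ω_rod| = r ω |cosθ| / √(L² − r² sin²θ) = 0.0588·250.2·0.24362/0.20637 = 17.366 rad/s.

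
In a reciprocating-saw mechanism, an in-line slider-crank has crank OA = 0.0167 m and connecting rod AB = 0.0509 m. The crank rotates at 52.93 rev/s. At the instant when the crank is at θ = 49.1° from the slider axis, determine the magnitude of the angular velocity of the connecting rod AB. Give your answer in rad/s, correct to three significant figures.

ω = 332.6 rad/s (converted from 52.93 rev/s).
The rod makes angle φ with the slider axis where L sinφ = r sinθ; differentiating, L cosφ·φ̇ = r ω cosθ.
L cosφ = √(L² − r² sin²θ) = 0.04931 m.
|ω_rod| = r ω |cosθ| / √(L² − r² sin²θ) = 0.0167·332.6·0.65474/0.04931 = 73.745 rad/s.

73.7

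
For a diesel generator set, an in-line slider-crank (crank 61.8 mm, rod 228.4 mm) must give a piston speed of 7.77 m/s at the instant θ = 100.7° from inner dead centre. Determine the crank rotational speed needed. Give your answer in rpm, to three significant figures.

For an in-line slider-crank, |v_piston| = rω|sinθ|·[1 + r cosθ/√(L² − r² sin²θ)].
With r = 0.0618 m, L = 0.2284 m, θ = 100.7°: the bracketed kinematic factor |dx/dθ| = 0.057561 m.
ω = v/|dx/dθ| = 7.77/0.057561 = 134.99 rad/s.
N = 60ω/(2π) = 1289 rpm.

1290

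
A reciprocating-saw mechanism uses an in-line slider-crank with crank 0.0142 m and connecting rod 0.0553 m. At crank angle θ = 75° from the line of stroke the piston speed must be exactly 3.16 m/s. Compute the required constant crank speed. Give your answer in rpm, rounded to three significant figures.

For an in-line slider-crank, |v_piston| = rω|sinθ|·[1 + r cosθ/√(L² − r² sin²θ)].
With r = 0.0142 m, L = 0.0553 m, θ = 75°: the bracketed kinematic factor |dx/dθ| = 0.014657 m.
ω = v/|dx/dθ| = 3.16/0.014657 = 215.59 rad/s.
N = 60ω/(2π) = 2058.8 rpm.

2060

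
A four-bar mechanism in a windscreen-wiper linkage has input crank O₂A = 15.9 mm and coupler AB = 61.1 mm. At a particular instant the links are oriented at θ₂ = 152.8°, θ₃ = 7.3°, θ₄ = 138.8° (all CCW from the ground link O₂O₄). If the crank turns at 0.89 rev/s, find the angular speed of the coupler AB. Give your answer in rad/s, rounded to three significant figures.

0.470

ω₂ = 5.592 rad/s (from 0.89 rev/s).
Differentiating the loop-closure r₂e^{iθ₂}+r₃e^{iθ₃}=r₁+r₄e^{iθ₄} gives r₂ω₂e^{iθ₂}+r₃ω₃e^{iθ₃}=r₄ω₄e^{iθ₄}.
Eliminating the other unknown: ω₃ = r₂ω₂ sin(θ₄−θ₂) / [r₃ sin(θ₃−θ₄)].
Numerator sine = -0.24192; denominator sine = -0.74896.
Result = 0.0159·5.592·(-0.24192) / (0.0611·(-0.74896)) = +0.47005 rad/s; magnitude 0.47005 rad/s.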